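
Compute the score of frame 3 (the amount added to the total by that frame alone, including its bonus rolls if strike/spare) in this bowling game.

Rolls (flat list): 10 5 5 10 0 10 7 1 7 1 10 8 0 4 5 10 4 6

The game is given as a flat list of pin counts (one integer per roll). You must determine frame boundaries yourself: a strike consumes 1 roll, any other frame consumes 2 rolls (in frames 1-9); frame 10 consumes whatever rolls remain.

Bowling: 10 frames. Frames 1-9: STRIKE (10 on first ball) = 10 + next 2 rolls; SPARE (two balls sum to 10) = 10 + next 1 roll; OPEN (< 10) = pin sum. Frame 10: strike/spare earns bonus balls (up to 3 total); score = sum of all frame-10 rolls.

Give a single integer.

Answer: 20

Derivation:
Frame 1: STRIKE. 10 + next two rolls (5+5) = 20. Cumulative: 20
Frame 2: SPARE (5+5=10). 10 + next roll (10) = 20. Cumulative: 40
Frame 3: STRIKE. 10 + next two rolls (0+10) = 20. Cumulative: 60
Frame 4: SPARE (0+10=10). 10 + next roll (7) = 17. Cumulative: 77
Frame 5: OPEN (7+1=8). Cumulative: 85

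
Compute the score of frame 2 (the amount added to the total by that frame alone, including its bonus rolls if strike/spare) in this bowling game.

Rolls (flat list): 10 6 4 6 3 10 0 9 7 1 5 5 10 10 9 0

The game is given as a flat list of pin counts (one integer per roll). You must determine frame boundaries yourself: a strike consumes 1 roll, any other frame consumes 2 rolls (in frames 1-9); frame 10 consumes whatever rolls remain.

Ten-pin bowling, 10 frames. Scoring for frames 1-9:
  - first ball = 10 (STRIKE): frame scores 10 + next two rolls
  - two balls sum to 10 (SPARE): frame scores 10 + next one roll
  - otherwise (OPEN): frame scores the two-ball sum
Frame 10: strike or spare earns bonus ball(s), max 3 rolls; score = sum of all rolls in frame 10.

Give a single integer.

Answer: 16

Derivation:
Frame 1: STRIKE. 10 + next two rolls (6+4) = 20. Cumulative: 20
Frame 2: SPARE (6+4=10). 10 + next roll (6) = 16. Cumulative: 36
Frame 3: OPEN (6+3=9). Cumulative: 45
Frame 4: STRIKE. 10 + next two rolls (0+9) = 19. Cumulative: 64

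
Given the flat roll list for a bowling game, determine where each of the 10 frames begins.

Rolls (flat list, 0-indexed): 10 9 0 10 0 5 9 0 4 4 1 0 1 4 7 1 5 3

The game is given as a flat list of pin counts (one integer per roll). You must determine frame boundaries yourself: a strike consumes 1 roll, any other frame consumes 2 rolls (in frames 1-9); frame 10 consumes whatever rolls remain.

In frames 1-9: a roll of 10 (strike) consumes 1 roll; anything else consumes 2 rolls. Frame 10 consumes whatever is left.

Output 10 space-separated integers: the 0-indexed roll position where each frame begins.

Frame 1 starts at roll index 0: roll=10 (strike), consumes 1 roll
Frame 2 starts at roll index 1: rolls=9,0 (sum=9), consumes 2 rolls
Frame 3 starts at roll index 3: roll=10 (strike), consumes 1 roll
Frame 4 starts at roll index 4: rolls=0,5 (sum=5), consumes 2 rolls
Frame 5 starts at roll index 6: rolls=9,0 (sum=9), consumes 2 rolls
Frame 6 starts at roll index 8: rolls=4,4 (sum=8), consumes 2 rolls
Frame 7 starts at roll index 10: rolls=1,0 (sum=1), consumes 2 rolls
Frame 8 starts at roll index 12: rolls=1,4 (sum=5), consumes 2 rolls
Frame 9 starts at roll index 14: rolls=7,1 (sum=8), consumes 2 rolls
Frame 10 starts at roll index 16: 2 remaining rolls

Answer: 0 1 3 4 6 8 10 12 14 16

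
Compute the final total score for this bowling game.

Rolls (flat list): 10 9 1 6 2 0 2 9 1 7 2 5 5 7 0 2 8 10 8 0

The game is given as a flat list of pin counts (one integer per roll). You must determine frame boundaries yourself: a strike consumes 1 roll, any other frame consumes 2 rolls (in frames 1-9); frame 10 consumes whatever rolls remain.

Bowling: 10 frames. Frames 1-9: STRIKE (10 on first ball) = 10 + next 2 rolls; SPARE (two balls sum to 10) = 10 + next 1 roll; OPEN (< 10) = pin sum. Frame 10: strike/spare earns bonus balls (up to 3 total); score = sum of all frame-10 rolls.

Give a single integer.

Frame 1: STRIKE. 10 + next two rolls (9+1) = 20. Cumulative: 20
Frame 2: SPARE (9+1=10). 10 + next roll (6) = 16. Cumulative: 36
Frame 3: OPEN (6+2=8). Cumulative: 44
Frame 4: OPEN (0+2=2). Cumulative: 46
Frame 5: SPARE (9+1=10). 10 + next roll (7) = 17. Cumulative: 63
Frame 6: OPEN (7+2=9). Cumulative: 72
Frame 7: SPARE (5+5=10). 10 + next roll (7) = 17. Cumulative: 89
Frame 8: OPEN (7+0=7). Cumulative: 96
Frame 9: SPARE (2+8=10). 10 + next roll (10) = 20. Cumulative: 116
Frame 10: STRIKE. Sum of all frame-10 rolls (10+8+0) = 18. Cumulative: 134

Answer: 134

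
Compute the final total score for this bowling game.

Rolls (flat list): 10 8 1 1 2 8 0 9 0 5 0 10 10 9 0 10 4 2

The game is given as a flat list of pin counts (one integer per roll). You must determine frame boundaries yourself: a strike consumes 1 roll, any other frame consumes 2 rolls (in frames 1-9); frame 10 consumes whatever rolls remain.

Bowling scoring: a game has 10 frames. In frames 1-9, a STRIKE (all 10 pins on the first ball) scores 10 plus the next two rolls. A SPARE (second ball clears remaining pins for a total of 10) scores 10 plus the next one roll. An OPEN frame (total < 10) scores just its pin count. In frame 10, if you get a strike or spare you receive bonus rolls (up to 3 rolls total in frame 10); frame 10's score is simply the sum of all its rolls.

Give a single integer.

Frame 1: STRIKE. 10 + next two rolls (8+1) = 19. Cumulative: 19
Frame 2: OPEN (8+1=9). Cumulative: 28
Frame 3: OPEN (1+2=3). Cumulative: 31
Frame 4: OPEN (8+0=8). Cumulative: 39
Frame 5: OPEN (9+0=9). Cumulative: 48
Frame 6: OPEN (5+0=5). Cumulative: 53
Frame 7: STRIKE. 10 + next two rolls (10+9) = 29. Cumulative: 82
Frame 8: STRIKE. 10 + next two rolls (9+0) = 19. Cumulative: 101
Frame 9: OPEN (9+0=9). Cumulative: 110
Frame 10: STRIKE. Sum of all frame-10 rolls (10+4+2) = 16. Cumulative: 126

Answer: 126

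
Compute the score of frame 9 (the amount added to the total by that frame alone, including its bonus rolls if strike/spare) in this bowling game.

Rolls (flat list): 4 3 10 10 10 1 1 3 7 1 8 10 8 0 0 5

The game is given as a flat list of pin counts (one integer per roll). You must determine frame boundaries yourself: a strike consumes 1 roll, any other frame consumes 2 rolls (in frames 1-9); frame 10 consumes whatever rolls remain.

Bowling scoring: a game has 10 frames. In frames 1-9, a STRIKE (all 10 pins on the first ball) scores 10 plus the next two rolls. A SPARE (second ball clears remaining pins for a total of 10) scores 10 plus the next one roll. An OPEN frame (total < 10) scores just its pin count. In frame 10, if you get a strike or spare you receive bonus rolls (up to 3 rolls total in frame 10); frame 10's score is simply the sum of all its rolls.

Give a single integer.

Frame 1: OPEN (4+3=7). Cumulative: 7
Frame 2: STRIKE. 10 + next two rolls (10+10) = 30. Cumulative: 37
Frame 3: STRIKE. 10 + next two rolls (10+1) = 21. Cumulative: 58
Frame 4: STRIKE. 10 + next two rolls (1+1) = 12. Cumulative: 70
Frame 5: OPEN (1+1=2). Cumulative: 72
Frame 6: SPARE (3+7=10). 10 + next roll (1) = 11. Cumulative: 83
Frame 7: OPEN (1+8=9). Cumulative: 92
Frame 8: STRIKE. 10 + next two rolls (8+0) = 18. Cumulative: 110
Frame 9: OPEN (8+0=8). Cumulative: 118
Frame 10: OPEN. Sum of all frame-10 rolls (0+5) = 5. Cumulative: 123

Answer: 8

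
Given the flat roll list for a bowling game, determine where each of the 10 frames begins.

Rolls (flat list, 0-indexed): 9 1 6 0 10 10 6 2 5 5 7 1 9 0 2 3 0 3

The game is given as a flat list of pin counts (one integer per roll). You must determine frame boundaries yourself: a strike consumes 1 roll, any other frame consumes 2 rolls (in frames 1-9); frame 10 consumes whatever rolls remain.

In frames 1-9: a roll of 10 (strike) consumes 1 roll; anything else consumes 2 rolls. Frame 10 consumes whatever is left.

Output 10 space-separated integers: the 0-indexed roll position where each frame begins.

Frame 1 starts at roll index 0: rolls=9,1 (sum=10), consumes 2 rolls
Frame 2 starts at roll index 2: rolls=6,0 (sum=6), consumes 2 rolls
Frame 3 starts at roll index 4: roll=10 (strike), consumes 1 roll
Frame 4 starts at roll index 5: roll=10 (strike), consumes 1 roll
Frame 5 starts at roll index 6: rolls=6,2 (sum=8), consumes 2 rolls
Frame 6 starts at roll index 8: rolls=5,5 (sum=10), consumes 2 rolls
Frame 7 starts at roll index 10: rolls=7,1 (sum=8), consumes 2 rolls
Frame 8 starts at roll index 12: rolls=9,0 (sum=9), consumes 2 rolls
Frame 9 starts at roll index 14: rolls=2,3 (sum=5), consumes 2 rolls
Frame 10 starts at roll index 16: 2 remaining rolls

Answer: 0 2 4 5 6 8 10 12 14 16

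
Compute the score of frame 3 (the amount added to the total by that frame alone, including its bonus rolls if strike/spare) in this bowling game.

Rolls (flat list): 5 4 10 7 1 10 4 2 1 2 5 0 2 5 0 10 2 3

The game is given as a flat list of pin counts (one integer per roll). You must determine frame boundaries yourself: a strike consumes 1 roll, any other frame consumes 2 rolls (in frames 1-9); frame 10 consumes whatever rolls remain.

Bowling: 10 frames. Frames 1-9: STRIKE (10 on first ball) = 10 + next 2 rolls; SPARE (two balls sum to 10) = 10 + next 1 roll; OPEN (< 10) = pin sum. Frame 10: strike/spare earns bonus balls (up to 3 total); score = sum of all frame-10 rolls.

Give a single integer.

Answer: 8

Derivation:
Frame 1: OPEN (5+4=9). Cumulative: 9
Frame 2: STRIKE. 10 + next two rolls (7+1) = 18. Cumulative: 27
Frame 3: OPEN (7+1=8). Cumulative: 35
Frame 4: STRIKE. 10 + next two rolls (4+2) = 16. Cumulative: 51
Frame 5: OPEN (4+2=6). Cumulative: 57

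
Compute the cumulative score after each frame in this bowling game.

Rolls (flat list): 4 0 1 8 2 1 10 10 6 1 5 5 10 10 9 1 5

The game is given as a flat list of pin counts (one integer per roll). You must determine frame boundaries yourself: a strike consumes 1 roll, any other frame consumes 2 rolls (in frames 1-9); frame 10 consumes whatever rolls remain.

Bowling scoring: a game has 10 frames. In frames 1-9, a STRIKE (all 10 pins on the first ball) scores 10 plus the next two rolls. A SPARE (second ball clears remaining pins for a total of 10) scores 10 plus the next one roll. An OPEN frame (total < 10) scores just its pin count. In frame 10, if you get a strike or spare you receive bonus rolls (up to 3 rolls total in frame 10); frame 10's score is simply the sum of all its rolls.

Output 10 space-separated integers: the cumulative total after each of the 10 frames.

Frame 1: OPEN (4+0=4). Cumulative: 4
Frame 2: OPEN (1+8=9). Cumulative: 13
Frame 3: OPEN (2+1=3). Cumulative: 16
Frame 4: STRIKE. 10 + next two rolls (10+6) = 26. Cumulative: 42
Frame 5: STRIKE. 10 + next two rolls (6+1) = 17. Cumulative: 59
Frame 6: OPEN (6+1=7). Cumulative: 66
Frame 7: SPARE (5+5=10). 10 + next roll (10) = 20. Cumulative: 86
Frame 8: STRIKE. 10 + next two rolls (10+9) = 29. Cumulative: 115
Frame 9: STRIKE. 10 + next two rolls (9+1) = 20. Cumulative: 135
Frame 10: SPARE. Sum of all frame-10 rolls (9+1+5) = 15. Cumulative: 150

Answer: 4 13 16 42 59 66 86 115 135 150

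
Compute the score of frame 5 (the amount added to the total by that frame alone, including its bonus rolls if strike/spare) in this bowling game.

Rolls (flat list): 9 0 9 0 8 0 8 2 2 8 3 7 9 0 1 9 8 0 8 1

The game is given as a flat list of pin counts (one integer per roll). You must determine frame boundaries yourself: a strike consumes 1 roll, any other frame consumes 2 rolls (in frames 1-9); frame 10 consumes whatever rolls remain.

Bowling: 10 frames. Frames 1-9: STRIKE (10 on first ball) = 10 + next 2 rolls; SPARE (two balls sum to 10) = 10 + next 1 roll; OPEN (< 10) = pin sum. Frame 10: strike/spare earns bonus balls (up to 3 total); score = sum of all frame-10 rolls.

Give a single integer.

Frame 1: OPEN (9+0=9). Cumulative: 9
Frame 2: OPEN (9+0=9). Cumulative: 18
Frame 3: OPEN (8+0=8). Cumulative: 26
Frame 4: SPARE (8+2=10). 10 + next roll (2) = 12. Cumulative: 38
Frame 5: SPARE (2+8=10). 10 + next roll (3) = 13. Cumulative: 51
Frame 6: SPARE (3+7=10). 10 + next roll (9) = 19. Cumulative: 70
Frame 7: OPEN (9+0=9). Cumulative: 79

Answer: 13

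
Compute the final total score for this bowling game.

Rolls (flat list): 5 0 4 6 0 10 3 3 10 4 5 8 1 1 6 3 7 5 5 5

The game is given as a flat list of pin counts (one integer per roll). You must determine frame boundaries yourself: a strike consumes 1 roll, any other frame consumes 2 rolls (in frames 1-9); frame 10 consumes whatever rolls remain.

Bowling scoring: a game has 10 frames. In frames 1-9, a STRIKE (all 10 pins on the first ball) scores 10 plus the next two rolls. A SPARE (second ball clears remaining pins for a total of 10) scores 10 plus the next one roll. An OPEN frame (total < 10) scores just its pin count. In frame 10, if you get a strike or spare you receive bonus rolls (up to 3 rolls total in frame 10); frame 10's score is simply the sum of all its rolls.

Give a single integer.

Frame 1: OPEN (5+0=5). Cumulative: 5
Frame 2: SPARE (4+6=10). 10 + next roll (0) = 10. Cumulative: 15
Frame 3: SPARE (0+10=10). 10 + next roll (3) = 13. Cumulative: 28
Frame 4: OPEN (3+3=6). Cumulative: 34
Frame 5: STRIKE. 10 + next two rolls (4+5) = 19. Cumulative: 53
Frame 6: OPEN (4+5=9). Cumulative: 62
Frame 7: OPEN (8+1=9). Cumulative: 71
Frame 8: OPEN (1+6=7). Cumulative: 78
Frame 9: SPARE (3+7=10). 10 + next roll (5) = 15. Cumulative: 93
Frame 10: SPARE. Sum of all frame-10 rolls (5+5+5) = 15. Cumulative: 108

Answer: 108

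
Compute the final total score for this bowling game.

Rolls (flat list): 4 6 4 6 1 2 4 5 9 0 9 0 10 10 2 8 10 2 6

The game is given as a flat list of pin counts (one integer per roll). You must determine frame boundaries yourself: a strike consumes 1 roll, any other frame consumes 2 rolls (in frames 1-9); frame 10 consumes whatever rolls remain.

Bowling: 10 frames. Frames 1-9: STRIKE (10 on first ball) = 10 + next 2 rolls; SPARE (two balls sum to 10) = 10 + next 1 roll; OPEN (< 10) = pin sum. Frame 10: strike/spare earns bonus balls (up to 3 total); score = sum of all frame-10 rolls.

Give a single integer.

Frame 1: SPARE (4+6=10). 10 + next roll (4) = 14. Cumulative: 14
Frame 2: SPARE (4+6=10). 10 + next roll (1) = 11. Cumulative: 25
Frame 3: OPEN (1+2=3). Cumulative: 28
Frame 4: OPEN (4+5=9). Cumulative: 37
Frame 5: OPEN (9+0=9). Cumulative: 46
Frame 6: OPEN (9+0=9). Cumulative: 55
Frame 7: STRIKE. 10 + next two rolls (10+2) = 22. Cumulative: 77
Frame 8: STRIKE. 10 + next two rolls (2+8) = 20. Cumulative: 97
Frame 9: SPARE (2+8=10). 10 + next roll (10) = 20. Cumulative: 117
Frame 10: STRIKE. Sum of all frame-10 rolls (10+2+6) = 18. Cumulative: 135

Answer: 135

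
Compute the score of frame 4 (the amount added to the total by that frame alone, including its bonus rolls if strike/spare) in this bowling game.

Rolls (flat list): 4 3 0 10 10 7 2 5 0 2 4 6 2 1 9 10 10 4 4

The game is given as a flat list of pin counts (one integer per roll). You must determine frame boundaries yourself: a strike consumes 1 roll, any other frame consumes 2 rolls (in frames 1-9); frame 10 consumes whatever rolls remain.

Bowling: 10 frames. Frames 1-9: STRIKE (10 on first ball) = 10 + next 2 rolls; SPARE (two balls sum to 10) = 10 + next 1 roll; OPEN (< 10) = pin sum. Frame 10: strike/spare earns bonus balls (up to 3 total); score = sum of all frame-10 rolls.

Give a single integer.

Answer: 9

Derivation:
Frame 1: OPEN (4+3=7). Cumulative: 7
Frame 2: SPARE (0+10=10). 10 + next roll (10) = 20. Cumulative: 27
Frame 3: STRIKE. 10 + next two rolls (7+2) = 19. Cumulative: 46
Frame 4: OPEN (7+2=9). Cumulative: 55
Frame 5: OPEN (5+0=5). Cumulative: 60
Frame 6: OPEN (2+4=6). Cumulative: 66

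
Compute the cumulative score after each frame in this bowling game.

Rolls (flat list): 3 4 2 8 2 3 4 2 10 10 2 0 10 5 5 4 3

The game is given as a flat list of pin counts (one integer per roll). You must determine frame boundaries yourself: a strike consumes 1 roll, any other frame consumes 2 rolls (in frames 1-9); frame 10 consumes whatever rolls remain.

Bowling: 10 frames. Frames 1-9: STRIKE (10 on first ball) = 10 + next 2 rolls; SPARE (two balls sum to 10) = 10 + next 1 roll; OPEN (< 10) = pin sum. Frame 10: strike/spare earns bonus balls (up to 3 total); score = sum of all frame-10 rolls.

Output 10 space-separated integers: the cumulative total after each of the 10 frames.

Answer: 7 19 24 30 52 64 66 86 100 107

Derivation:
Frame 1: OPEN (3+4=7). Cumulative: 7
Frame 2: SPARE (2+8=10). 10 + next roll (2) = 12. Cumulative: 19
Frame 3: OPEN (2+3=5). Cumulative: 24
Frame 4: OPEN (4+2=6). Cumulative: 30
Frame 5: STRIKE. 10 + next two rolls (10+2) = 22. Cumulative: 52
Frame 6: STRIKE. 10 + next two rolls (2+0) = 12. Cumulative: 64
Frame 7: OPEN (2+0=2). Cumulative: 66
Frame 8: STRIKE. 10 + next two rolls (5+5) = 20. Cumulative: 86
Frame 9: SPARE (5+5=10). 10 + next roll (4) = 14. Cumulative: 100
Frame 10: OPEN. Sum of all frame-10 rolls (4+3) = 7. Cumulative: 107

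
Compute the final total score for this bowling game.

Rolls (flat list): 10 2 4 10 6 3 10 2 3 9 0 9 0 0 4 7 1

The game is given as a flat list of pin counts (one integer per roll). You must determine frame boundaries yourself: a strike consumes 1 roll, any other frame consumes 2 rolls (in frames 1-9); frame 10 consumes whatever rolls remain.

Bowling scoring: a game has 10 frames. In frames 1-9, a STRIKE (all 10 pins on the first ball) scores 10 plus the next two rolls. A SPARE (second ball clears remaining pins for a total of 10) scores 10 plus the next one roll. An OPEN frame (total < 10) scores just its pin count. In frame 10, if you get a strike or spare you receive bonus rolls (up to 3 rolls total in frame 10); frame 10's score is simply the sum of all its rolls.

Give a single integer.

Answer: 100

Derivation:
Frame 1: STRIKE. 10 + next two rolls (2+4) = 16. Cumulative: 16
Frame 2: OPEN (2+4=6). Cumulative: 22
Frame 3: STRIKE. 10 + next two rolls (6+3) = 19. Cumulative: 41
Frame 4: OPEN (6+3=9). Cumulative: 50
Frame 5: STRIKE. 10 + next two rolls (2+3) = 15. Cumulative: 65
Frame 6: OPEN (2+3=5). Cumulative: 70
Frame 7: OPEN (9+0=9). Cumulative: 79
Frame 8: OPEN (9+0=9). Cumulative: 88
Frame 9: OPEN (0+4=4). Cumulative: 92
Frame 10: OPEN. Sum of all frame-10 rolls (7+1) = 8. Cumulative: 100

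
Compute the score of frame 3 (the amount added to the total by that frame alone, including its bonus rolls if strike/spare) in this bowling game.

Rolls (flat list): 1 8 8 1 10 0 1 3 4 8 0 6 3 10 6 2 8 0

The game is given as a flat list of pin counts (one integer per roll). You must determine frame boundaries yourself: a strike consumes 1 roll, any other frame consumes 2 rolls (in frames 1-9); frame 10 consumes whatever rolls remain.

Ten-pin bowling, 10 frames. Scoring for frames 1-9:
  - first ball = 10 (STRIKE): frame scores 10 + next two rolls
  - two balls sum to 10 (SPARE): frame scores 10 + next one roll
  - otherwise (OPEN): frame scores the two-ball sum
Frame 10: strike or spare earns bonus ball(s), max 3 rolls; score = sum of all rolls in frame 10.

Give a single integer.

Answer: 11

Derivation:
Frame 1: OPEN (1+8=9). Cumulative: 9
Frame 2: OPEN (8+1=9). Cumulative: 18
Frame 3: STRIKE. 10 + next two rolls (0+1) = 11. Cumulative: 29
Frame 4: OPEN (0+1=1). Cumulative: 30
Frame 5: OPEN (3+4=7). Cumulative: 37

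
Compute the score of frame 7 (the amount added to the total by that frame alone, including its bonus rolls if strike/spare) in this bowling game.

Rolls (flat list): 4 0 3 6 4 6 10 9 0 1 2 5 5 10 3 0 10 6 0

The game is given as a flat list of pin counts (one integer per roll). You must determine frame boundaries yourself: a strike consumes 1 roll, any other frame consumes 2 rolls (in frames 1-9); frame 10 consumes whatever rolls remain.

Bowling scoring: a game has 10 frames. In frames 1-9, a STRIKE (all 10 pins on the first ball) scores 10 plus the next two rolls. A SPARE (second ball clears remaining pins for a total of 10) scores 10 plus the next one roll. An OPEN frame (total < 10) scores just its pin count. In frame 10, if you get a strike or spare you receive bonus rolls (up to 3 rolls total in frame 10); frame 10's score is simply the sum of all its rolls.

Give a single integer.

Answer: 20

Derivation:
Frame 1: OPEN (4+0=4). Cumulative: 4
Frame 2: OPEN (3+6=9). Cumulative: 13
Frame 3: SPARE (4+6=10). 10 + next roll (10) = 20. Cumulative: 33
Frame 4: STRIKE. 10 + next two rolls (9+0) = 19. Cumulative: 52
Frame 5: OPEN (9+0=9). Cumulative: 61
Frame 6: OPEN (1+2=3). Cumulative: 64
Frame 7: SPARE (5+5=10). 10 + next roll (10) = 20. Cumulative: 84
Frame 8: STRIKE. 10 + next two rolls (3+0) = 13. Cumulative: 97
Frame 9: OPEN (3+0=3). Cumulative: 100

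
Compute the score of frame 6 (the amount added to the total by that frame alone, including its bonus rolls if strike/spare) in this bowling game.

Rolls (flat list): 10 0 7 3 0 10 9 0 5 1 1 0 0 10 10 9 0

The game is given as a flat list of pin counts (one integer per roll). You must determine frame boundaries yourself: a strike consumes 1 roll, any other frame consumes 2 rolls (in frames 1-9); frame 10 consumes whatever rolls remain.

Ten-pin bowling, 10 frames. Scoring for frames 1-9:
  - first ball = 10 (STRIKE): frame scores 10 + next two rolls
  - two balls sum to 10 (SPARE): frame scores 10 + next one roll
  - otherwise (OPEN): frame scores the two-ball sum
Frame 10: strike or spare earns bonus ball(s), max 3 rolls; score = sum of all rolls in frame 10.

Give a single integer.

Frame 1: STRIKE. 10 + next two rolls (0+7) = 17. Cumulative: 17
Frame 2: OPEN (0+7=7). Cumulative: 24
Frame 3: OPEN (3+0=3). Cumulative: 27
Frame 4: STRIKE. 10 + next two rolls (9+0) = 19. Cumulative: 46
Frame 5: OPEN (9+0=9). Cumulative: 55
Frame 6: OPEN (5+1=6). Cumulative: 61
Frame 7: OPEN (1+0=1). Cumulative: 62
Frame 8: SPARE (0+10=10). 10 + next roll (10) = 20. Cumulative: 82

Answer: 6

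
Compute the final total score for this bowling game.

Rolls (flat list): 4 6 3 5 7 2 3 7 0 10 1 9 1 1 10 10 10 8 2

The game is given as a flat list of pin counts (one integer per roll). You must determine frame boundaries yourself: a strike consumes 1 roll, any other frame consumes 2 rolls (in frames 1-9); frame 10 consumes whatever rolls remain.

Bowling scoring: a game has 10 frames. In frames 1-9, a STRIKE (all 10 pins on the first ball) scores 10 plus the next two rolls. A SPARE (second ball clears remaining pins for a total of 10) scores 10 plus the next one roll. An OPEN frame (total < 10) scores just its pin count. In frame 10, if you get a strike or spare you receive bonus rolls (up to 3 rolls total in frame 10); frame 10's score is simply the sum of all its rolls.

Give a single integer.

Frame 1: SPARE (4+6=10). 10 + next roll (3) = 13. Cumulative: 13
Frame 2: OPEN (3+5=8). Cumulative: 21
Frame 3: OPEN (7+2=9). Cumulative: 30
Frame 4: SPARE (3+7=10). 10 + next roll (0) = 10. Cumulative: 40
Frame 5: SPARE (0+10=10). 10 + next roll (1) = 11. Cumulative: 51
Frame 6: SPARE (1+9=10). 10 + next roll (1) = 11. Cumulative: 62
Frame 7: OPEN (1+1=2). Cumulative: 64
Frame 8: STRIKE. 10 + next two rolls (10+10) = 30. Cumulative: 94
Frame 9: STRIKE. 10 + next two rolls (10+8) = 28. Cumulative: 122
Frame 10: STRIKE. Sum of all frame-10 rolls (10+8+2) = 20. Cumulative: 142

Answer: 142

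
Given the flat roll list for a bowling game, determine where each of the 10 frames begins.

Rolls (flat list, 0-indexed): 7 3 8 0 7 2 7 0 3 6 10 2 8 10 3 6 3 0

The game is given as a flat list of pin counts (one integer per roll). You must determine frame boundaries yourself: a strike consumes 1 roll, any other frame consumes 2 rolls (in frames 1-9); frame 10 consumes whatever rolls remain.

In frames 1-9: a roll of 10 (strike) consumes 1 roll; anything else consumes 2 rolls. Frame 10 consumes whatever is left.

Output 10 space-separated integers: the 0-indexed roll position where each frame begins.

Answer: 0 2 4 6 8 10 11 13 14 16

Derivation:
Frame 1 starts at roll index 0: rolls=7,3 (sum=10), consumes 2 rolls
Frame 2 starts at roll index 2: rolls=8,0 (sum=8), consumes 2 rolls
Frame 3 starts at roll index 4: rolls=7,2 (sum=9), consumes 2 rolls
Frame 4 starts at roll index 6: rolls=7,0 (sum=7), consumes 2 rolls
Frame 5 starts at roll index 8: rolls=3,6 (sum=9), consumes 2 rolls
Frame 6 starts at roll index 10: roll=10 (strike), consumes 1 roll
Frame 7 starts at roll index 11: rolls=2,8 (sum=10), consumes 2 rolls
Frame 8 starts at roll index 13: roll=10 (strike), consumes 1 roll
Frame 9 starts at roll index 14: rolls=3,6 (sum=9), consumes 2 rolls
Frame 10 starts at roll index 16: 2 remaining rolls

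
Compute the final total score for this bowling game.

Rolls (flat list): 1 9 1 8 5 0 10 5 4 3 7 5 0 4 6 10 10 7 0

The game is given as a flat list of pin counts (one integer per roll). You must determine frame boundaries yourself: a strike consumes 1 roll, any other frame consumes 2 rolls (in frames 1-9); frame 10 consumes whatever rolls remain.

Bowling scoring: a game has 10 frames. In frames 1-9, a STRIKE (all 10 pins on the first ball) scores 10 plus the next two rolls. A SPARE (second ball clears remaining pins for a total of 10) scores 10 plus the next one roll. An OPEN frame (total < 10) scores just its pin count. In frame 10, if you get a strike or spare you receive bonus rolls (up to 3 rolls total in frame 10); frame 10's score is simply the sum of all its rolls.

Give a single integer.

Answer: 137

Derivation:
Frame 1: SPARE (1+9=10). 10 + next roll (1) = 11. Cumulative: 11
Frame 2: OPEN (1+8=9). Cumulative: 20
Frame 3: OPEN (5+0=5). Cumulative: 25
Frame 4: STRIKE. 10 + next two rolls (5+4) = 19. Cumulative: 44
Frame 5: OPEN (5+4=9). Cumulative: 53
Frame 6: SPARE (3+7=10). 10 + next roll (5) = 15. Cumulative: 68
Frame 7: OPEN (5+0=5). Cumulative: 73
Frame 8: SPARE (4+6=10). 10 + next roll (10) = 20. Cumulative: 93
Frame 9: STRIKE. 10 + next two rolls (10+7) = 27. Cumulative: 120
Frame 10: STRIKE. Sum of all frame-10 rolls (10+7+0) = 17. Cumulative: 137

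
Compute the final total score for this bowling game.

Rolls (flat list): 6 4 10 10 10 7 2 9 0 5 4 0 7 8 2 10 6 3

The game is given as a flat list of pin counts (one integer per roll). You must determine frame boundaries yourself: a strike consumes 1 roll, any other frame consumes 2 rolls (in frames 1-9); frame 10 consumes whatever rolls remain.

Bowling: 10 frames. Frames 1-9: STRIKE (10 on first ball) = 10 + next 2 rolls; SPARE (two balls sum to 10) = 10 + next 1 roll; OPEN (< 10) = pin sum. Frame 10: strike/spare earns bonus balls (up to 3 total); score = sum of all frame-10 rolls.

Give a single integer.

Frame 1: SPARE (6+4=10). 10 + next roll (10) = 20. Cumulative: 20
Frame 2: STRIKE. 10 + next two rolls (10+10) = 30. Cumulative: 50
Frame 3: STRIKE. 10 + next two rolls (10+7) = 27. Cumulative: 77
Frame 4: STRIKE. 10 + next two rolls (7+2) = 19. Cumulative: 96
Frame 5: OPEN (7+2=9). Cumulative: 105
Frame 6: OPEN (9+0=9). Cumulative: 114
Frame 7: OPEN (5+4=9). Cumulative: 123
Frame 8: OPEN (0+7=7). Cumulative: 130
Frame 9: SPARE (8+2=10). 10 + next roll (10) = 20. Cumulative: 150
Frame 10: STRIKE. Sum of all frame-10 rolls (10+6+3) = 19. Cumulative: 169

Answer: 169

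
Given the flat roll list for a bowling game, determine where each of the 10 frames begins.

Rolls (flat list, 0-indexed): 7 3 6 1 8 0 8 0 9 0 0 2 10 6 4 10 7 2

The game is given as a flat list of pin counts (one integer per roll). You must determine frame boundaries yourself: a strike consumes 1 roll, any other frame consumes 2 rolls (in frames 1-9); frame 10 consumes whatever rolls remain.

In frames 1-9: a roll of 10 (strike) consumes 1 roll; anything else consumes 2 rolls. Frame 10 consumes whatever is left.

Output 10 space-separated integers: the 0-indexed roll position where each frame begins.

Frame 1 starts at roll index 0: rolls=7,3 (sum=10), consumes 2 rolls
Frame 2 starts at roll index 2: rolls=6,1 (sum=7), consumes 2 rolls
Frame 3 starts at roll index 4: rolls=8,0 (sum=8), consumes 2 rolls
Frame 4 starts at roll index 6: rolls=8,0 (sum=8), consumes 2 rolls
Frame 5 starts at roll index 8: rolls=9,0 (sum=9), consumes 2 rolls
Frame 6 starts at roll index 10: rolls=0,2 (sum=2), consumes 2 rolls
Frame 7 starts at roll index 12: roll=10 (strike), consumes 1 roll
Frame 8 starts at roll index 13: rolls=6,4 (sum=10), consumes 2 rolls
Frame 9 starts at roll index 15: roll=10 (strike), consumes 1 roll
Frame 10 starts at roll index 16: 2 remaining rolls

Answer: 0 2 4 6 8 10 12 13 15 16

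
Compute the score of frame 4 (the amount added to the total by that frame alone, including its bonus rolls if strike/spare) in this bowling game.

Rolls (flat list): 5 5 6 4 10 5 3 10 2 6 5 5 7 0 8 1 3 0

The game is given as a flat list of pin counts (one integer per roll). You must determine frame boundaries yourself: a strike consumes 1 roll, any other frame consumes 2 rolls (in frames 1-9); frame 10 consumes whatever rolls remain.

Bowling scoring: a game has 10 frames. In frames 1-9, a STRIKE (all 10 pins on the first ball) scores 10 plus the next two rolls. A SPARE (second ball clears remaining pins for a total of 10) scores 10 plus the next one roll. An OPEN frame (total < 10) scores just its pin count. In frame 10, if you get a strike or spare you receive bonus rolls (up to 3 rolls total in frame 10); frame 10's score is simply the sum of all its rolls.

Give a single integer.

Answer: 8

Derivation:
Frame 1: SPARE (5+5=10). 10 + next roll (6) = 16. Cumulative: 16
Frame 2: SPARE (6+4=10). 10 + next roll (10) = 20. Cumulative: 36
Frame 3: STRIKE. 10 + next two rolls (5+3) = 18. Cumulative: 54
Frame 4: OPEN (5+3=8). Cumulative: 62
Frame 5: STRIKE. 10 + next two rolls (2+6) = 18. Cumulative: 80
Frame 6: OPEN (2+6=8). Cumulative: 88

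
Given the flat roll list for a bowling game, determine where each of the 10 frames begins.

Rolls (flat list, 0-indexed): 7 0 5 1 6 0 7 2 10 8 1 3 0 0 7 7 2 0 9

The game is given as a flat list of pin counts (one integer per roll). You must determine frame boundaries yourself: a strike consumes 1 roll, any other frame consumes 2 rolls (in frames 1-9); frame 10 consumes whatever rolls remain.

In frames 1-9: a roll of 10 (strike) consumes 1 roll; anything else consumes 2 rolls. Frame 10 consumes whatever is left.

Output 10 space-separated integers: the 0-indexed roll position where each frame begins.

Answer: 0 2 4 6 8 9 11 13 15 17

Derivation:
Frame 1 starts at roll index 0: rolls=7,0 (sum=7), consumes 2 rolls
Frame 2 starts at roll index 2: rolls=5,1 (sum=6), consumes 2 rolls
Frame 3 starts at roll index 4: rolls=6,0 (sum=6), consumes 2 rolls
Frame 4 starts at roll index 6: rolls=7,2 (sum=9), consumes 2 rolls
Frame 5 starts at roll index 8: roll=10 (strike), consumes 1 roll
Frame 6 starts at roll index 9: rolls=8,1 (sum=9), consumes 2 rolls
Frame 7 starts at roll index 11: rolls=3,0 (sum=3), consumes 2 rolls
Frame 8 starts at roll index 13: rolls=0,7 (sum=7), consumes 2 rolls
Frame 9 starts at roll index 15: rolls=7,2 (sum=9), consumes 2 rolls
Frame 10 starts at roll index 17: 2 remaining rolls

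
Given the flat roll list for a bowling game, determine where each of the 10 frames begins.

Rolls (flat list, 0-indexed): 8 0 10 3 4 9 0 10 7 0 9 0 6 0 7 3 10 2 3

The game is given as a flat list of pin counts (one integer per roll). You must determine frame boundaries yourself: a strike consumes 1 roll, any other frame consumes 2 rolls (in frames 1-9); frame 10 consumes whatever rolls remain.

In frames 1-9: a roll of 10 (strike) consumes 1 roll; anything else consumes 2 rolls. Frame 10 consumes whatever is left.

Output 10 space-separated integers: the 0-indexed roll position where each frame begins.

Frame 1 starts at roll index 0: rolls=8,0 (sum=8), consumes 2 rolls
Frame 2 starts at roll index 2: roll=10 (strike), consumes 1 roll
Frame 3 starts at roll index 3: rolls=3,4 (sum=7), consumes 2 rolls
Frame 4 starts at roll index 5: rolls=9,0 (sum=9), consumes 2 rolls
Frame 5 starts at roll index 7: roll=10 (strike), consumes 1 roll
Frame 6 starts at roll index 8: rolls=7,0 (sum=7), consumes 2 rolls
Frame 7 starts at roll index 10: rolls=9,0 (sum=9), consumes 2 rolls
Frame 8 starts at roll index 12: rolls=6,0 (sum=6), consumes 2 rolls
Frame 9 starts at roll index 14: rolls=7,3 (sum=10), consumes 2 rolls
Frame 10 starts at roll index 16: 3 remaining rolls

Answer: 0 2 3 5 7 8 10 12 14 16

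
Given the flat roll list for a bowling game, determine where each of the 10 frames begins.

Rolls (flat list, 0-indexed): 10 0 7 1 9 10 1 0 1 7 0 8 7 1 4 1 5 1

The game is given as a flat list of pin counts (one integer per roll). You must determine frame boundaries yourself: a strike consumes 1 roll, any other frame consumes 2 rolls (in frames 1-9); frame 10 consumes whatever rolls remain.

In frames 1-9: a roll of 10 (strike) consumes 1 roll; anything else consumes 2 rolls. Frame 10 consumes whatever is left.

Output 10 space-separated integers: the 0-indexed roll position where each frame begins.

Frame 1 starts at roll index 0: roll=10 (strike), consumes 1 roll
Frame 2 starts at roll index 1: rolls=0,7 (sum=7), consumes 2 rolls
Frame 3 starts at roll index 3: rolls=1,9 (sum=10), consumes 2 rolls
Frame 4 starts at roll index 5: roll=10 (strike), consumes 1 roll
Frame 5 starts at roll index 6: rolls=1,0 (sum=1), consumes 2 rolls
Frame 6 starts at roll index 8: rolls=1,7 (sum=8), consumes 2 rolls
Frame 7 starts at roll index 10: rolls=0,8 (sum=8), consumes 2 rolls
Frame 8 starts at roll index 12: rolls=7,1 (sum=8), consumes 2 rolls
Frame 9 starts at roll index 14: rolls=4,1 (sum=5), consumes 2 rolls
Frame 10 starts at roll index 16: 2 remaining rolls

Answer: 0 1 3 5 6 8 10 12 14 16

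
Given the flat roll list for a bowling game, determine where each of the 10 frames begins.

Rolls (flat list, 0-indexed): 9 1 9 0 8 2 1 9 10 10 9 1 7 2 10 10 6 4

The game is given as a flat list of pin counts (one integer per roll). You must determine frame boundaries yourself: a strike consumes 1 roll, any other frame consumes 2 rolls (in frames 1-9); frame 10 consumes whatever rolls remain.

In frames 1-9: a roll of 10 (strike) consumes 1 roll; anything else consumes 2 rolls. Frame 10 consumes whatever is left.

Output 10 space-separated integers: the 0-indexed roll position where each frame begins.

Answer: 0 2 4 6 8 9 10 12 14 15

Derivation:
Frame 1 starts at roll index 0: rolls=9,1 (sum=10), consumes 2 rolls
Frame 2 starts at roll index 2: rolls=9,0 (sum=9), consumes 2 rolls
Frame 3 starts at roll index 4: rolls=8,2 (sum=10), consumes 2 rolls
Frame 4 starts at roll index 6: rolls=1,9 (sum=10), consumes 2 rolls
Frame 5 starts at roll index 8: roll=10 (strike), consumes 1 roll
Frame 6 starts at roll index 9: roll=10 (strike), consumes 1 roll
Frame 7 starts at roll index 10: rolls=9,1 (sum=10), consumes 2 rolls
Frame 8 starts at roll index 12: rolls=7,2 (sum=9), consumes 2 rolls
Frame 9 starts at roll index 14: roll=10 (strike), consumes 1 roll
Frame 10 starts at roll index 15: 3 remaining rolls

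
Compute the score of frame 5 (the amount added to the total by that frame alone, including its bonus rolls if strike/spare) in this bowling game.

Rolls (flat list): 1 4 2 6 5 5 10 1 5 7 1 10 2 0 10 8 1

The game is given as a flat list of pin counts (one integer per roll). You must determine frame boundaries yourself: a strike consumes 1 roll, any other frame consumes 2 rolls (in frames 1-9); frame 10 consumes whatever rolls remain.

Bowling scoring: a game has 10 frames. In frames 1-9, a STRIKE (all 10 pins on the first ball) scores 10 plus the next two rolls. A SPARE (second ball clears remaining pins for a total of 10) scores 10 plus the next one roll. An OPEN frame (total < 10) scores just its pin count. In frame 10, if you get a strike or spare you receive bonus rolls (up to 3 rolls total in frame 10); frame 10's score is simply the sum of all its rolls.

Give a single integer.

Frame 1: OPEN (1+4=5). Cumulative: 5
Frame 2: OPEN (2+6=8). Cumulative: 13
Frame 3: SPARE (5+5=10). 10 + next roll (10) = 20. Cumulative: 33
Frame 4: STRIKE. 10 + next two rolls (1+5) = 16. Cumulative: 49
Frame 5: OPEN (1+5=6). Cumulative: 55
Frame 6: OPEN (7+1=8). Cumulative: 63
Frame 7: STRIKE. 10 + next two rolls (2+0) = 12. Cumulative: 75

Answer: 6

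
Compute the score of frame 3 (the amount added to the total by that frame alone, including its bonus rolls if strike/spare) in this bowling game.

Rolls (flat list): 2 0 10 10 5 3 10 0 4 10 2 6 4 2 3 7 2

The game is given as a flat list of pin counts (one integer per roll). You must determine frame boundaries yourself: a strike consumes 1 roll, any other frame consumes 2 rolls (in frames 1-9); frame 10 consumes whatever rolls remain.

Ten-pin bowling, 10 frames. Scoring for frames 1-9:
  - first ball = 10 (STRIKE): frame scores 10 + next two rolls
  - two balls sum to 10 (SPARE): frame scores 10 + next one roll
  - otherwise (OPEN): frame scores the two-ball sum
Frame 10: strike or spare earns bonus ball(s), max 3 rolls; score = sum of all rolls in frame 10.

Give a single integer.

Answer: 18

Derivation:
Frame 1: OPEN (2+0=2). Cumulative: 2
Frame 2: STRIKE. 10 + next two rolls (10+5) = 25. Cumulative: 27
Frame 3: STRIKE. 10 + next two rolls (5+3) = 18. Cumulative: 45
Frame 4: OPEN (5+3=8). Cumulative: 53
Frame 5: STRIKE. 10 + next two rolls (0+4) = 14. Cumulative: 67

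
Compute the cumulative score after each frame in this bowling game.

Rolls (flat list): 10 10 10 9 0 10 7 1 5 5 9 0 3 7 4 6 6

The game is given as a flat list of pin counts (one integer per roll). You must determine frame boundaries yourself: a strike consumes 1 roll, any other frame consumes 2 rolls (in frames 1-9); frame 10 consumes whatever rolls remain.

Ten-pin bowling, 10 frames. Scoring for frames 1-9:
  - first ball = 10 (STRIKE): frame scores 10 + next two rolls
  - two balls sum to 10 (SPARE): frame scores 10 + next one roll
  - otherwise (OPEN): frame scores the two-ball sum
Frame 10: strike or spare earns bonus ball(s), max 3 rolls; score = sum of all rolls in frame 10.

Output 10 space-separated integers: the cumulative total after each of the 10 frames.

Frame 1: STRIKE. 10 + next two rolls (10+10) = 30. Cumulative: 30
Frame 2: STRIKE. 10 + next two rolls (10+9) = 29. Cumulative: 59
Frame 3: STRIKE. 10 + next two rolls (9+0) = 19. Cumulative: 78
Frame 4: OPEN (9+0=9). Cumulative: 87
Frame 5: STRIKE. 10 + next two rolls (7+1) = 18. Cumulative: 105
Frame 6: OPEN (7+1=8). Cumulative: 113
Frame 7: SPARE (5+5=10). 10 + next roll (9) = 19. Cumulative: 132
Frame 8: OPEN (9+0=9). Cumulative: 141
Frame 9: SPARE (3+7=10). 10 + next roll (4) = 14. Cumulative: 155
Frame 10: SPARE. Sum of all frame-10 rolls (4+6+6) = 16. Cumulative: 171

Answer: 30 59 78 87 105 113 132 141 155 171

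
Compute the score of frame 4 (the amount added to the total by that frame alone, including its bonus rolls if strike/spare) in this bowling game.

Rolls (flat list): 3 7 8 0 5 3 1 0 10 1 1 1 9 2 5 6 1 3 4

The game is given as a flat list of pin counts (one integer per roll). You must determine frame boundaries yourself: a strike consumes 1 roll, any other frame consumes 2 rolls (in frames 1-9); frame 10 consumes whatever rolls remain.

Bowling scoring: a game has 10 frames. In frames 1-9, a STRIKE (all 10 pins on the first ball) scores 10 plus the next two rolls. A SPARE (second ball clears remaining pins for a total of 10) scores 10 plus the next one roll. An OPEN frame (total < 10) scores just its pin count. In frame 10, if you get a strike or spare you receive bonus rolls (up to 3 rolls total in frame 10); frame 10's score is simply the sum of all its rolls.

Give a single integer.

Frame 1: SPARE (3+7=10). 10 + next roll (8) = 18. Cumulative: 18
Frame 2: OPEN (8+0=8). Cumulative: 26
Frame 3: OPEN (5+3=8). Cumulative: 34
Frame 4: OPEN (1+0=1). Cumulative: 35
Frame 5: STRIKE. 10 + next two rolls (1+1) = 12. Cumulative: 47
Frame 6: OPEN (1+1=2). Cumulative: 49

Answer: 1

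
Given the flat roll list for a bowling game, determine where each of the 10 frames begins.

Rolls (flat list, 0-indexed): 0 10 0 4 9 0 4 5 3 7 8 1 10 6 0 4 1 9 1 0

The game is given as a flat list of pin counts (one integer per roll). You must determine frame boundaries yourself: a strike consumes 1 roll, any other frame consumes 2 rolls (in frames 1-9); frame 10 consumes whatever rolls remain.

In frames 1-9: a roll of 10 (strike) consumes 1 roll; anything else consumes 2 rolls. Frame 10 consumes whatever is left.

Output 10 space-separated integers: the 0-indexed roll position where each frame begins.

Frame 1 starts at roll index 0: rolls=0,10 (sum=10), consumes 2 rolls
Frame 2 starts at roll index 2: rolls=0,4 (sum=4), consumes 2 rolls
Frame 3 starts at roll index 4: rolls=9,0 (sum=9), consumes 2 rolls
Frame 4 starts at roll index 6: rolls=4,5 (sum=9), consumes 2 rolls
Frame 5 starts at roll index 8: rolls=3,7 (sum=10), consumes 2 rolls
Frame 6 starts at roll index 10: rolls=8,1 (sum=9), consumes 2 rolls
Frame 7 starts at roll index 12: roll=10 (strike), consumes 1 roll
Frame 8 starts at roll index 13: rolls=6,0 (sum=6), consumes 2 rolls
Frame 9 starts at roll index 15: rolls=4,1 (sum=5), consumes 2 rolls
Frame 10 starts at roll index 17: 3 remaining rolls

Answer: 0 2 4 6 8 10 12 13 15 17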